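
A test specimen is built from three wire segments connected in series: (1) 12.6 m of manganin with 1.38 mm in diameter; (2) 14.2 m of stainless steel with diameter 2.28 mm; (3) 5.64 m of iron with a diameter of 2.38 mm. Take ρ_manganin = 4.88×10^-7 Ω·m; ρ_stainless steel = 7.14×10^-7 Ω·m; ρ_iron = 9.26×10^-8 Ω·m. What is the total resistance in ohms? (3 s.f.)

6.71 Ω

Seg 1: A = π(d/2)² = π(6.9000e-04 m)² = 1.496e-06 m²
R_1 = (4.88×10^-7)(12.6)/(1.496e-06) = 4.111 Ω
Seg 2: A = π(d/2)² = π(1.1400e-03 m)² = 4.083e-06 m²
R_2 = (7.14×10^-7)(14.2)/(4.083e-06) = 2.483 Ω
Seg 3: A = π(d/2)² = π(1.1900e-03 m)² = 4.449e-06 m²
R_3 = (9.26×10^-8)(5.64)/(4.449e-06) = 0.1174 Ω
R_total = R_1 + R_2 + R_3 = 6.71 Ω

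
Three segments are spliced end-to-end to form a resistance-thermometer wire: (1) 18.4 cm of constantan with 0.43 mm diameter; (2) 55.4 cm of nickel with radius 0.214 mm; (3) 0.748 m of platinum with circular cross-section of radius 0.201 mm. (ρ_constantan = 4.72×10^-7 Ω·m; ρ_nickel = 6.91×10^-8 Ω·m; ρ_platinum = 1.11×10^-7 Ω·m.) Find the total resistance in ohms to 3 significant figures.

Seg 1: A = π(d/2)² = π(2.1500e-04 m)² = 1.452e-07 m²
R_1 = (4.72×10^-7)(0.184)/(1.452e-07) = 0.598 Ω
Seg 2: A = πr² = π(2.1400e-04 m)² = 1.439e-07 m²
R_2 = (6.91×10^-8)(0.554)/(1.439e-07) = 0.2661 Ω
Seg 3: A = πr² = π(2.0100e-04 m)² = 1.269e-07 m²
R_3 = (1.11×10^-7)(0.748)/(1.269e-07) = 0.6542 Ω
R_total = R_1 + R_2 + R_3 = 1.52 Ω

1.52 Ω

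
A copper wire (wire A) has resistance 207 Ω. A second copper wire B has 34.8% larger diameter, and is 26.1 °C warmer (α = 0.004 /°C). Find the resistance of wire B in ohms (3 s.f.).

126 Ω

R ∝ ρL/d² with ρ ∝ (1+αΔT), so R_B/R_A = (1 + 34.8/100)⁻² × (1 + 0.004×26.1)
= 0.5503 × 1.104 = 0.6078
R_B = 0.6078 × 207 = 126 Ω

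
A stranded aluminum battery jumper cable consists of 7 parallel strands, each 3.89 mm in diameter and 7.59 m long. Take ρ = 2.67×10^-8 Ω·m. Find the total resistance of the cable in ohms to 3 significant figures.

A_strand = π(1.9450e-03 m)² = 1.188e-05 m²
R_strand = ρL/A = (2.67×10^-8)(7.59)/(1.188e-05) = 0.01705 Ω
R_total = R_strand/N = 0.01705/7 = 0.00244 Ω

0.00244 Ω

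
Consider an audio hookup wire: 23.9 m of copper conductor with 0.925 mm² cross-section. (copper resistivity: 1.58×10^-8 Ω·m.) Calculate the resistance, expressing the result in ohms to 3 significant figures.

0.408 Ω

A = 0.925 mm² = 9.250e-07 m²
R = ρL/A = (1.58×10^-8)(23.9 m)/(9.250e-07 m²) = 0.408 Ω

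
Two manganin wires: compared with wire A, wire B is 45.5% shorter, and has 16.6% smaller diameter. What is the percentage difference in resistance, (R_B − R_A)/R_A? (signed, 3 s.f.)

R ∝ L/d², so R_B/R_A = (1 − 45.5/100) × (1 − 16.6/100)⁻²
= 0.545 × 1.438 = 0.7835
(R_B − R_A)/R_A = 0.7835 − 1 = -21.6%

-21.6%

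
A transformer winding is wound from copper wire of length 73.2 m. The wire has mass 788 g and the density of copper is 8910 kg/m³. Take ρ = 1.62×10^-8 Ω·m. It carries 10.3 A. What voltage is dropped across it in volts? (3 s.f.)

A = m/(density·L) = 0.788/(8910×73.2) = 1.2082e-06 m²
R = ρL/A = (1.62×10^-8)(73.2)/(1.2082e-06) = 0.9815 Ω
V = IR = 10.3 × 0.9815 = 10.1 V

10.1 V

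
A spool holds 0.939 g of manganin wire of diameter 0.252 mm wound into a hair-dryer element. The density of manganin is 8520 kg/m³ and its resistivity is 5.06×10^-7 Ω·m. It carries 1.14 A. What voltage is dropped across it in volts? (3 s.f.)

25.6 V

A = π(d/2)² = π(1.2600e-04 m)² = 4.9876e-08 m²
L = m/(density·A) = 9.390×10^-4/(8520×4.9876e-08) = 2.21 m
R = ρL/A = (5.06×10^-7)(2.21)/(4.9876e-08) = 22.42 Ω
V = IR = 1.14 × 22.42 = 25.6 V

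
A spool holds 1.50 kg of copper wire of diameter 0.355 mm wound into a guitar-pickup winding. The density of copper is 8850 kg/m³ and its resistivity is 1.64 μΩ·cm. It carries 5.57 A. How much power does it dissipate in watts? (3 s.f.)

ρ = 1.64 μΩ·cm = 1.64×10^-8 Ω·m
A = π(d/2)² = π(1.7750e-04 m)² = 9.8980e-08 m²
L = m/(density·A) = 1.5/(8850×9.8980e-08) = 1712 m
R = ρL/A = (1.64×10^-8)(1712)/(9.8980e-08) = 283.7 Ω
P = I²R = (5.57)² × 283.7 = 8800 W

8800 W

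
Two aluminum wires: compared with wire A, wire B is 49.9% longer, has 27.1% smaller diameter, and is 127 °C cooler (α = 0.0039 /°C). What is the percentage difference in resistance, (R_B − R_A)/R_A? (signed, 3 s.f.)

R ∝ ρL/d² with ρ ∝ (1+αΔT), so R_B/R_A = (1 + 49.9/100) × (1 − 27.1/100)⁻² × (1 − 0.0039×127)
= 1.499 × 1.882 × 0.5047 = 1.424
(R_B − R_A)/R_A = 1.424 − 1 = 42.4%

42.4%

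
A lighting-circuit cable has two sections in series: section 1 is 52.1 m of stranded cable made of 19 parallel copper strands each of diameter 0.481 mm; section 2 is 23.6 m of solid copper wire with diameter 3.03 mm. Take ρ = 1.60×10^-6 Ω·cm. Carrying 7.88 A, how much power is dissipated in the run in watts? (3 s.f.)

ρ = 1.60×10^-6 Ω·cm = 1.60×10^-8 Ω·m
Section 1: A_strand = π(2.4050e-04)² = 1.817e-07 m²; R₁ = ρL/(N·A_s) = (1.60×10^-8)(52.1)/(19×1.817e-07) = 0.2414 Ω
Section 2: A = π(d/2)² = π(1.5150e-03 m)² = 7.211e-06 m²
R₂ = (1.60×10^-8)(23.6)/(7.211e-06) = 0.05237 Ω
R = R₁ + R₂ = 0.2938 Ω
P = I²R = (7.88)² × 0.2938 = 18.2 W

18.2 W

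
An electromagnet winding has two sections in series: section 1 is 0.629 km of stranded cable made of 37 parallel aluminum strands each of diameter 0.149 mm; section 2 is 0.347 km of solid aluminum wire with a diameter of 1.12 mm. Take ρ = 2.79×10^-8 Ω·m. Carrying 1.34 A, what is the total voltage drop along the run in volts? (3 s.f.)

Section 1: A_strand = π(7.4500e-05)² = 1.744e-08 m²; R₁ = ρL/(N·A_s) = (2.79×10^-8)(629)/(37×1.744e-08) = 27.2 Ω
Section 2: A = π(d/2)² = π(5.6000e-04 m)² = 9.852e-07 m²
R₂ = (2.79×10^-8)(347)/(9.852e-07) = 9.827 Ω
R = R₁ + R₂ = 37.03 Ω
V = IR = 1.34 × 37.03 = 49.6 V

49.6 V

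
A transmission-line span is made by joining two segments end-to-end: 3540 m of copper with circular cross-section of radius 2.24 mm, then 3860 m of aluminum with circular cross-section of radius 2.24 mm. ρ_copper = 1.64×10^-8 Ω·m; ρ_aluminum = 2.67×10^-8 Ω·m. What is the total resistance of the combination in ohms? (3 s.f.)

Segment 1: A = πr² = π(2.2400e-03 m)² = 1.576e-05 m²
R₁ = ρL/A = (1.64×10^-8)(3540)/(1.576e-05) = 3.683 Ω
R₂ = (2.67×10^-8)(3860)/(1.576e-05) = 6.538 Ω
R = R₁ + R₂ = 10.2 Ω

10.2 Ω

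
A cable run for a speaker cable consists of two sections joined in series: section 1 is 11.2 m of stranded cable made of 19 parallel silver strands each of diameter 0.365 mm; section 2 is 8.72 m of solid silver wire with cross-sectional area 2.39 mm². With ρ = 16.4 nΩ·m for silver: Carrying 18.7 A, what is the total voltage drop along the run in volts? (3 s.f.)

2.85 V

ρ = 16.4 nΩ·m = 1.64×10^-8 Ω·m
Section 1: A_strand = π(1.8250e-04)² = 1.046e-07 m²; R₁ = ρL/(N·A_s) = (1.64×10^-8)(11.2)/(19×1.046e-07) = 0.09239 Ω
Section 2: A = 2.39 mm² = 2.390e-06 m²
R₂ = (1.64×10^-8)(8.72)/(2.390e-06) = 0.05984 Ω
R = R₁ + R₂ = 0.1522 Ω
V = IR = 18.7 × 0.1522 = 2.85 V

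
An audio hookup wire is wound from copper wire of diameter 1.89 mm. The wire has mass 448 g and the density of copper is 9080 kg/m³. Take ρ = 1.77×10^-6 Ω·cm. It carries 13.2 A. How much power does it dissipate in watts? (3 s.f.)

19.3 W

ρ = 1.77×10^-6 Ω·cm = 1.77×10^-8 Ω·m
A = π(d/2)² = π(9.4500e-04 m)² = 2.8055e-06 m²
L = m/(density·A) = 0.448/(9080×2.8055e-06) = 17.59 m
R = ρL/A = (1.77×10^-8)(17.59)/(2.8055e-06) = 0.111 Ω
P = I²R = (13.2)² × 0.111 = 19.3 W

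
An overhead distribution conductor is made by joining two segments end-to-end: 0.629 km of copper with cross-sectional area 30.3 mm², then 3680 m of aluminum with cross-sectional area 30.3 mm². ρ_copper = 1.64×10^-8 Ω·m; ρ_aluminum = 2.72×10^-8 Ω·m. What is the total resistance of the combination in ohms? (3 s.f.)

3.64 Ω

Segment 1: A = 30.3 mm² = 3.030e-05 m²
R₁ = ρL/A = (1.64×10^-8)(629)/(3.030e-05) = 0.3404 Ω
R₂ = (2.72×10^-8)(3680)/(3.030e-05) = 3.303 Ω
R = R₁ + R₂ = 3.64 Ω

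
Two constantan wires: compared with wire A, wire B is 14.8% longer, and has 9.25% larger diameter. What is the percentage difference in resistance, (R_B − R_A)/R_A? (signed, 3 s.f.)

-3.82%

R ∝ L/d², so R_B/R_A = (1 + 14.8/100) × (1 + 9.25/100)⁻²
= 1.148 × 0.8378 = 0.9618
(R_B − R_A)/R_A = 0.9618 − 1 = -3.82%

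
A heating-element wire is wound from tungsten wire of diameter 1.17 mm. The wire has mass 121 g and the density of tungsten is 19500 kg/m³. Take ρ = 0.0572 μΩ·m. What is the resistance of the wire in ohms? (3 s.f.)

ρ = 0.0572 μΩ·m = 5.72×10^-8 Ω·m
A = π(d/2)² = π(5.8500e-04 m)² = 1.0751e-06 m²
L = m/(density·A) = 0.121/(19500×1.0751e-06) = 5.772 m
R = ρL/A = (5.72×10^-8)(5.772)/(1.0751e-06) = 0.307 Ω

0.307 Ω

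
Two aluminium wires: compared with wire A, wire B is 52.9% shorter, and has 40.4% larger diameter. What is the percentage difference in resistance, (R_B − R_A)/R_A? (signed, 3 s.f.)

-76.1%

R ∝ L/d², so R_B/R_A = (1 − 52.9/100) × (1 + 40.4/100)⁻²
= 0.471 × 0.5073 = 0.2389
(R_B − R_A)/R_A = 0.2389 − 1 = -76.1%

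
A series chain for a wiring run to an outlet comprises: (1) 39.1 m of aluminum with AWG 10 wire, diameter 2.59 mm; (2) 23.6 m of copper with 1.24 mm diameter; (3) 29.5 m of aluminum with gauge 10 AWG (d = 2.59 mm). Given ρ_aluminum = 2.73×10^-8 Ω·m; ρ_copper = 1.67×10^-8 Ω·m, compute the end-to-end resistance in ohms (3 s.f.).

0.682 Ω

Seg 1: A = π(2.59/2 mm)² = π(1.2950e-03 m)² = 5.269e-06 m²
R_1 = (2.73×10^-8)(39.1)/(5.269e-06) = 0.2026 Ω
Seg 2: A = π(d/2)² = π(6.2000e-04 m)² = 1.208e-06 m²
R_2 = (1.67×10^-8)(23.6)/(1.208e-06) = 0.3264 Ω
Seg 3: A = π(2.59/2 mm)² = π(1.2950e-03 m)² = 5.269e-06 m²
R_3 = (2.73×10^-8)(29.5)/(5.269e-06) = 0.1529 Ω
R_total = R_1 + R_2 + R_3 = 0.682 Ω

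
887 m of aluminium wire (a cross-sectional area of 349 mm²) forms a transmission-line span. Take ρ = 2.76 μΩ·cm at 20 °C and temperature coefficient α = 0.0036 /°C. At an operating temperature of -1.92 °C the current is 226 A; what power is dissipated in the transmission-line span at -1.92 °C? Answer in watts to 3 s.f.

3300 W

ρ = 2.76 μΩ·cm = 2.76×10^-8 Ω·m
A = 349 mm² = 3.490e-04 m²
R₍20₎ = ρL/A = (2.76×10^-8)(887)/(3.490e-04) = 0.07015 Ω
R₍-1.92₎ = R₍20₎(1 + αΔT) = 0.07015 × (1 + 0.0036×-21.9) = 0.06461 Ω
P = I²R = (226)² × 0.06461 = 3300 W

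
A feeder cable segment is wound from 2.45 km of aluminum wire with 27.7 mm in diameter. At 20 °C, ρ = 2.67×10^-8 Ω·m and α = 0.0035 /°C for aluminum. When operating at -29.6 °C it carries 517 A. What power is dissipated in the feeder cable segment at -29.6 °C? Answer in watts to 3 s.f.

24000 W

A = π(d/2)² = π(1.3850e-02 m)² = 6.026e-04 m²
R₍20₎ = ρL/A = (2.67×10^-8)(2450)/(6.026e-04) = 0.1085 Ω
R₍-29.6₎ = R₍20₎(1 + αΔT) = 0.1085 × (1 + 0.0035×-49.6) = 0.08971 Ω
P = I²R = (517)² × 0.08971 = 24000 W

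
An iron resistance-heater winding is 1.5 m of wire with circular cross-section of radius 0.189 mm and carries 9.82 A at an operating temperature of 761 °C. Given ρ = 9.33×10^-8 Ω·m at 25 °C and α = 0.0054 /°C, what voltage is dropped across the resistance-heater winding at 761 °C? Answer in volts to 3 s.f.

60.9 V

A = πr² = π(1.8900e-04 m)² = 1.122e-07 m²
R₍25₎ = ρL/A = (9.33×10^-8)(1.5)/(1.122e-07) = 1.247 Ω
R₍761₎ = R₍25₎(1 + αΔT) = 1.247 × (1 + 0.0054×736) = 6.204 Ω
V = IR = 9.82 × 6.204 = 60.9 V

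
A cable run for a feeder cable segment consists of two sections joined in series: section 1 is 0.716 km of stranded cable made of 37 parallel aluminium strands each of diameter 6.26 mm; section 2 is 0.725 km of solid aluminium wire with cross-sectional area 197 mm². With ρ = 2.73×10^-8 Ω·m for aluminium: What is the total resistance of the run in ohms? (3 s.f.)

Section 1: A_strand = π(3.1300e-03)² = 3.078e-05 m²; R₁ = ρL/(N·A_s) = (2.73×10^-8)(716)/(37×3.078e-05) = 0.01716 Ω
Section 2: A = 197 mm² = 1.970e-04 m²
R₂ = (2.73×10^-8)(725)/(1.970e-04) = 0.1005 Ω
R = R₁ + R₂ = 0.118 Ω

0.118 Ω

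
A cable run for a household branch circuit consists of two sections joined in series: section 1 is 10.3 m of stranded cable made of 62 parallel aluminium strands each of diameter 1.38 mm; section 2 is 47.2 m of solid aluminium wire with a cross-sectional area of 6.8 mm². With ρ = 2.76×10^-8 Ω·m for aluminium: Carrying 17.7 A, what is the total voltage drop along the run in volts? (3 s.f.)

3.45 V

Section 1: A_strand = π(6.9000e-04)² = 1.496e-06 m²; R₁ = ρL/(N·A_s) = (2.76×10^-8)(10.3)/(62×1.496e-06) = 0.003066 Ω
Section 2: A = 6.8 mm² = 6.800e-06 m²
R₂ = (2.76×10^-8)(47.2)/(6.800e-06) = 0.1916 Ω
R = R₁ + R₂ = 0.1946 Ω
V = IR = 17.7 × 0.1946 = 3.45 V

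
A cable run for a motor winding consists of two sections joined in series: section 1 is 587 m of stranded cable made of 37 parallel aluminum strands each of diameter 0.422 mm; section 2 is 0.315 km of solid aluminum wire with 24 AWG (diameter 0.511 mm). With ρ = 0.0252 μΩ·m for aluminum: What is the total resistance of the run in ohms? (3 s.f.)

41.6 Ω

ρ = 0.0252 μΩ·m = 2.52×10^-8 Ω·m
Section 1: A_strand = π(2.1100e-04)² = 1.399e-07 m²; R₁ = ρL/(N·A_s) = (2.52×10^-8)(587)/(37×1.399e-07) = 2.858 Ω
Section 2: A = π(0.511/2 mm)² = π(2.5550e-04 m)² = 2.051e-07 m²
R₂ = (2.52×10^-8)(315)/(2.051e-07) = 38.71 Ω
R = R₁ + R₂ = 41.6 Ω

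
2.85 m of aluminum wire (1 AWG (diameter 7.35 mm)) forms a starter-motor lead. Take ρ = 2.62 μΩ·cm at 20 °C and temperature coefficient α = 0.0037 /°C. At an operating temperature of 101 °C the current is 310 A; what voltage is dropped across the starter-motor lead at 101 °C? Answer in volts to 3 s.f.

ρ = 2.62 μΩ·cm = 2.62×10^-8 Ω·m
A = π(7.35/2 mm)² = π(3.6750e-03 m)² = 4.243e-05 m²
R₍20₎ = ρL/A = (2.62×10^-8)(2.85)/(4.243e-05) = 0.00176 Ω
R₍101₎ = R₍20₎(1 + αΔT) = 0.00176 × (1 + 0.0037×81) = 0.002287 Ω
V = IR = 310 × 0.002287 = 0.709 V

0.709 V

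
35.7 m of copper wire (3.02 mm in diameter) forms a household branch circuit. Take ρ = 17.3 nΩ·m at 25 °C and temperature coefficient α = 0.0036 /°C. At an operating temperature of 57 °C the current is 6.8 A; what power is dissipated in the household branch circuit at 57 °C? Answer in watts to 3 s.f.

ρ = 17.3 nΩ·m = 1.73×10^-8 Ω·m
A = π(d/2)² = π(1.5100e-03 m)² = 7.163e-06 m²
R₍25₎ = ρL/A = (1.73×10^-8)(35.7)/(7.163e-06) = 0.08622 Ω
R₍57₎ = R₍25₎(1 + αΔT) = 0.08622 × (1 + 0.0036×32) = 0.09615 Ω
P = I²R = (6.8)² × 0.09615 = 4.45 W

4.45 W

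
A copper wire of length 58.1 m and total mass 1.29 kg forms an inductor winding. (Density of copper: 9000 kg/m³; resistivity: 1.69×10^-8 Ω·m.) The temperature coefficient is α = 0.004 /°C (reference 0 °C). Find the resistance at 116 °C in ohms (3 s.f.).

0.583 Ω

A = m/(density·L) = 1.29/(9000×58.1) = 2.4670e-06 m²
R = ρL/A = (1.69×10^-8)(58.1)/(2.4670e-06) = 0.398 Ω
R(116 °C) = 0.398 × (1 + 0.004×116) = 0.583 Ω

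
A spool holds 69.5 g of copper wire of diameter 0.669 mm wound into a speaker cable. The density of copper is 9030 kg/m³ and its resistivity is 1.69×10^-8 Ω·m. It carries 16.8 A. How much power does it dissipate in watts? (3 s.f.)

297 W

A = π(d/2)² = π(3.3450e-04 m)² = 3.5151e-07 m²
L = m/(density·A) = 0.0695/(9030×3.5151e-07) = 21.9 m
R = ρL/A = (1.69×10^-8)(21.9)/(3.5151e-07) = 1.053 Ω
P = I²R = (16.8)² × 1.053 = 297 W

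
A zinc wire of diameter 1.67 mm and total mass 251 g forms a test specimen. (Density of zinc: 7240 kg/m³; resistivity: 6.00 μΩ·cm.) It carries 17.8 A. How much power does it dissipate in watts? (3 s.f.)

137 W

ρ = 6.00 μΩ·cm = 6.00×10^-8 Ω·m
A = π(d/2)² = π(8.3500e-04 m)² = 2.1904e-06 m²
L = m/(density·A) = 0.251/(7240×2.1904e-06) = 15.83 m
R = ρL/A = (6.00×10^-8)(15.83)/(2.1904e-06) = 0.4336 Ω
P = I²R = (17.8)² × 0.4336 = 137 W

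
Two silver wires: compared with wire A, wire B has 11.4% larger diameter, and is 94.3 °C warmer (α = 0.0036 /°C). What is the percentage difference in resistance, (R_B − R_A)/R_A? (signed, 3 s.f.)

R ∝ ρL/d² with ρ ∝ (1+αΔT), so R_B/R_A = (1 + 11.4/100)⁻² × (1 + 0.0036×94.3)
= 0.8058 × 1.339 = 1.079
(R_B − R_A)/R_A = 1.079 − 1 = 7.94%

7.94%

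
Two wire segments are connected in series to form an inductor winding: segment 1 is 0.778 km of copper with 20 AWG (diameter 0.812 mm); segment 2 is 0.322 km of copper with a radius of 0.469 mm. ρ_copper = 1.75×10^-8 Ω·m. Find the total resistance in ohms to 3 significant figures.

34.4 Ω

Segment 1: A = π(0.812/2 mm)² = π(4.0600e-04 m)² = 5.178e-07 m²
R₁ = ρL/A = (1.75×10^-8)(778)/(5.178e-07) = 26.29 Ω
Segment 2: A = πr² = π(4.6900e-04 m)² = 6.910e-07 m²
R₂ = (1.75×10^-8)(322)/(6.910e-07) = 8.155 Ω
R = R₁ + R₂ = 34.4 Ω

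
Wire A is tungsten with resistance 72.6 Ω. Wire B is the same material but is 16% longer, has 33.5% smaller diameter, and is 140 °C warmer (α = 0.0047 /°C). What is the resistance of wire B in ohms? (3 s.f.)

316 Ω

R ∝ ρL/d² with ρ ∝ (1+αΔT), so R_B/R_A = (1 + 16/100) × (1 − 33.5/100)⁻² × (1 + 0.0047×140)
= 1.16 × 2.261 × 1.658 = 4.349
R_B = 4.349 × 72.6 = 316 Ω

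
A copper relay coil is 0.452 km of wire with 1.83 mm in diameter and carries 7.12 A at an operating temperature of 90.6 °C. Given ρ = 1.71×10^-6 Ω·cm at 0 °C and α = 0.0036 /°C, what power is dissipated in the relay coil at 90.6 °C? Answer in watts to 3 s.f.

198 W

ρ = 1.71×10^-6 Ω·cm = 1.71×10^-8 Ω·m
A = π(d/2)² = π(9.1500e-04 m)² = 2.630e-06 m²
R₍0₎ = ρL/A = (1.71×10^-8)(452)/(2.630e-06) = 2.939 Ω
R₍90.6₎ = R₍0₎(1 + αΔT) = 2.939 × (1 + 0.0036×90.6) = 3.897 Ω
P = I²R = (7.12)² × 3.897 = 198 W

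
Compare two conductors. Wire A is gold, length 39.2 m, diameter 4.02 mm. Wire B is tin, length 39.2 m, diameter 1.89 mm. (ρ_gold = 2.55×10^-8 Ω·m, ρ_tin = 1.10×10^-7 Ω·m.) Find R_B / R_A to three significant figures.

19.5

R ∝ ρL/d², so R_B/R_A = (ρ_B/ρ_A) × (d_A/d_B)²
= (1.10×10^-7/2.55×10^-8) × (4.02/1.89)² = 19.5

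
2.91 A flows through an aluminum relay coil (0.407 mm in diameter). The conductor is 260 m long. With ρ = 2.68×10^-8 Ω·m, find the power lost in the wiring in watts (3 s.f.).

A = π(d/2)² = π(2.0350e-04 m)² = 1.301e-07 m²
R = ρL/A = (2.68×10^-8)(260)/(1.301e-07) = 53.56 Ω
P = I²R = (2.91)² × 53.56 = 454 W

454 W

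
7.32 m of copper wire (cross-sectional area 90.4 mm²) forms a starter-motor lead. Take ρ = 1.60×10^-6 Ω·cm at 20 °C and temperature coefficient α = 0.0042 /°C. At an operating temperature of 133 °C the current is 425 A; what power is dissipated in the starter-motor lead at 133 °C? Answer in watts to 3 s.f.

345 W

ρ = 1.60×10^-6 Ω·cm = 1.60×10^-8 Ω·m
A = 90.4 mm² = 9.040e-05 m²
R₍20₎ = ρL/A = (1.60×10^-8)(7.32)/(9.040e-05) = 0.001296 Ω
R₍133₎ = R₍20₎(1 + αΔT) = 0.001296 × (1 + 0.0042×113) = 0.00191 Ω
P = I²R = (425)² × 0.00191 = 345 W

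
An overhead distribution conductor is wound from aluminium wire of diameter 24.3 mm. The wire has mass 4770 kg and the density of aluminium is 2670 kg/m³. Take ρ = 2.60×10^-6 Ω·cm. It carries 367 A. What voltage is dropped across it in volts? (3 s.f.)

ρ = 2.60×10^-6 Ω·cm = 2.60×10^-8 Ω·m
A = π(d/2)² = π(1.2150e-02 m)² = 4.6377e-04 m²
L = m/(density·A) = 4770/(2670×4.6377e-04) = 3852 m
R = ρL/A = (2.60×10^-8)(3852)/(4.6377e-04) = 0.216 Ω
V = IR = 367 × 0.216 = 79.3 V

79.3 V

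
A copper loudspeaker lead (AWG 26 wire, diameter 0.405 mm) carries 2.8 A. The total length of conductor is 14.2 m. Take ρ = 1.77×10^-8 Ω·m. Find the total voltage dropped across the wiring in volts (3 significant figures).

A = π(0.405/2 mm)² = π(2.0250e-04 m)² = 1.288e-07 m²
R = ρL/A = (1.77×10^-8)(14.2)/(1.288e-07) = 1.951 Ω
V = IR = 2.8 × 1.951 = 5.46 V

5.46 V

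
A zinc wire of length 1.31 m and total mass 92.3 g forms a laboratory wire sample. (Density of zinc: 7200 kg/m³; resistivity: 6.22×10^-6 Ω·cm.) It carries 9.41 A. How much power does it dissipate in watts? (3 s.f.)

ρ = 6.22×10^-6 Ω·cm = 6.22×10^-8 Ω·m
A = m/(density·L) = 0.0923/(7200×1.31) = 9.7858e-06 m²
R = ρL/A = (6.22×10^-8)(1.31)/(9.7858e-06) = 0.008327 Ω
P = I²R = (9.41)² × 0.008327 = 0.737 W

0.737 W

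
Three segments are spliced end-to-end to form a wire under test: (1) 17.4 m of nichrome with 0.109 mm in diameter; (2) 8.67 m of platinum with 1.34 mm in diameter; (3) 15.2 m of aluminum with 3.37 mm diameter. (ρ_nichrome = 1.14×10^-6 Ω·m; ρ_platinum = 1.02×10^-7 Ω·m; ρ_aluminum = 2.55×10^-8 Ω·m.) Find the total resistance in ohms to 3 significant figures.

Seg 1: A = π(d/2)² = π(5.4500e-05 m)² = 9.331e-09 m²
R_1 = (1.14×10^-6)(17.4)/(9.331e-09) = 2126 Ω
Seg 2: A = π(d/2)² = π(6.7000e-04 m)² = 1.410e-06 m²
R_2 = (1.02×10^-7)(8.67)/(1.410e-06) = 0.6271 Ω
Seg 3: A = π(d/2)² = π(1.6850e-03 m)² = 8.920e-06 m²
R_3 = (2.55×10^-8)(15.2)/(8.920e-06) = 0.04345 Ω
R_total = R_1 + R_2 + R_3 = 2130 Ω

2130 Ω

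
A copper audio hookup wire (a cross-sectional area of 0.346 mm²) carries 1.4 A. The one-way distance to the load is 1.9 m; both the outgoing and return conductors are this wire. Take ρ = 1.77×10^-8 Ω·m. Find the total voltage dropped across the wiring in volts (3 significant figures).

A = 0.346 mm² = 3.460e-07 m²
Total conductor length (both ways) L = 2 × 1.9 = 3.8 m
R = ρL/A = (1.77×10^-8)(3.8)/(3.460e-07) = 0.1944 Ω
V = IR = 1.4 × 0.1944 = 0.272 V

0.272 V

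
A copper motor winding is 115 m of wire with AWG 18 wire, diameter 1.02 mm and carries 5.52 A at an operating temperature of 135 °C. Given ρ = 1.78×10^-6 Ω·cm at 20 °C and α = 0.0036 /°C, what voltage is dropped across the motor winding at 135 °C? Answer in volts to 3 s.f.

19.6 V

ρ = 1.78×10^-6 Ω·cm = 1.78×10^-8 Ω·m
A = π(1.02/2 mm)² = π(5.1000e-04 m)² = 8.171e-07 m²
R₍20₎ = ρL/A = (1.78×10^-8)(115)/(8.171e-07) = 2.505 Ω
R₍135₎ = R₍20₎(1 + αΔT) = 2.505 × (1 + 0.0036×115) = 3.542 Ω
V = IR = 5.52 × 3.542 = 19.6 V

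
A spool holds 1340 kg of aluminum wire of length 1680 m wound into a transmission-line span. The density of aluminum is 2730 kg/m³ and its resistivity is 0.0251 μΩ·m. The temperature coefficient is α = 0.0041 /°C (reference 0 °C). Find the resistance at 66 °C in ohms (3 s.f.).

ρ = 0.0251 μΩ·m = 2.51×10^-8 Ω·m
A = m/(density·L) = 1340/(2730×1680) = 2.9217e-04 m²
R = ρL/A = (2.51×10^-8)(1680)/(2.9217e-04) = 0.1443 Ω
R(66 °C) = 0.1443 × (1 + 0.0041×66) = 0.183 Ω

0.183 Ω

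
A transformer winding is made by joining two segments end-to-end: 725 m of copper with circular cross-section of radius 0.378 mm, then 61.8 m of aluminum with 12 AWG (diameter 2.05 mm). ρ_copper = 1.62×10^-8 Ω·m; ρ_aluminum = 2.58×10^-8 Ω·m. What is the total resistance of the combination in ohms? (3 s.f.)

Segment 1: A = πr² = π(3.7800e-04 m)² = 4.489e-07 m²
R₁ = ρL/A = (1.62×10^-8)(725)/(4.489e-07) = 26.16 Ω
Segment 2: A = π(2.05/2 mm)² = π(1.0250e-03 m)² = 3.301e-06 m²
R₂ = (2.58×10^-8)(61.8)/(3.301e-06) = 0.4831 Ω
R = R₁ + R₂ = 26.6 Ω

26.6 Ω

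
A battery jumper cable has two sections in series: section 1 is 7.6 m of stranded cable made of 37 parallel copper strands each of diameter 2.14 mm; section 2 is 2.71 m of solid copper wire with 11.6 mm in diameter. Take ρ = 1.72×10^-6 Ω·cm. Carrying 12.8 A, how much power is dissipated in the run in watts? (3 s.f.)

0.233 W

ρ = 1.72×10^-6 Ω·cm = 1.72×10^-8 Ω·m
Section 1: A_strand = π(1.0700e-03)² = 3.597e-06 m²; R₁ = ρL/(N·A_s) = (1.72×10^-8)(7.6)/(37×3.597e-06) = 9.823×10^-4 Ω
Section 2: A = π(d/2)² = π(5.8000e-03 m)² = 1.057e-04 m²
R₂ = (1.72×10^-8)(2.71)/(1.057e-04) = 4.411×10^-4 Ω
R = R₁ + R₂ = 0.001423 Ω
P = I²R = (12.8)² × 0.001423 = 0.233 W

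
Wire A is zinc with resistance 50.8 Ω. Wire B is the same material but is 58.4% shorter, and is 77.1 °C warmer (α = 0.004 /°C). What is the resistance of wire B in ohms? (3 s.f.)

27.7 Ω

R ∝ ρL/d² with ρ ∝ (1+αΔT), so R_B/R_A = (1 − 58.4/100) × (1 + 0.004×77.1)
= 0.416 × 1.308 = 0.5443
R_B = 0.5443 × 50.8 = 27.7 Ω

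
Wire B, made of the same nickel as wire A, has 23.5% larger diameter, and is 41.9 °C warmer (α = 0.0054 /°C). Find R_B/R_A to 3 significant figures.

0.804

R ∝ ρL/d² with ρ ∝ (1+αΔT), so R_B/R_A = (1 + 23.5/100)⁻² × (1 + 0.0054×41.9)
= 0.6556 × 1.226 = 0.804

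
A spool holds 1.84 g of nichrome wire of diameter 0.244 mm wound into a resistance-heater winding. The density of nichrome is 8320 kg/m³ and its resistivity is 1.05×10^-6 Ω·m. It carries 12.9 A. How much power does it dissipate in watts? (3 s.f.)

17700 W

A = π(d/2)² = π(1.2200e-04 m)² = 4.6759e-08 m²
L = m/(density·A) = 0.00184/(8320×4.6759e-08) = 4.73 m
R = ρL/A = (1.05×10^-6)(4.73)/(4.6759e-08) = 106.2 Ω
P = I²R = (12.9)² × 106.2 = 17700 W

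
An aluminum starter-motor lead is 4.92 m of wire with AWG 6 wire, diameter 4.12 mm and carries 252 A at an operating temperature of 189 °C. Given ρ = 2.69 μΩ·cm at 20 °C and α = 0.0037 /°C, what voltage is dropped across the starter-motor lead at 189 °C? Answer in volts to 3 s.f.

ρ = 2.69 μΩ·cm = 2.69×10^-8 Ω·m
A = π(4.12/2 mm)² = π(2.0600e-03 m)² = 1.333e-05 m²
R₍20₎ = ρL/A = (2.69×10^-8)(4.92)/(1.333e-05) = 0.009927 Ω
R₍189₎ = R₍20₎(1 + αΔT) = 0.009927 × (1 + 0.0037×169) = 0.01613 Ω
V = IR = 252 × 0.01613 = 4.07 V

4.07 V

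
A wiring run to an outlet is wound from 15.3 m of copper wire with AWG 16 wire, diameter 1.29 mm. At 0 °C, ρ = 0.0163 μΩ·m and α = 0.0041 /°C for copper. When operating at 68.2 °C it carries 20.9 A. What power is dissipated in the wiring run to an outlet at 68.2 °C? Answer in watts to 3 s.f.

ρ = 0.0163 μΩ·m = 1.63×10^-8 Ω·m
A = π(1.29/2 mm)² = π(6.4500e-04 m)² = 1.307e-06 m²
R₍0₎ = ρL/A = (1.63×10^-8)(15.3)/(1.307e-06) = 0.1908 Ω
R₍68.2₎ = R₍0₎(1 + αΔT) = 0.1908 × (1 + 0.0041×68.2) = 0.2442 Ω
P = I²R = (20.9)² × 0.2442 = 107 W

107 W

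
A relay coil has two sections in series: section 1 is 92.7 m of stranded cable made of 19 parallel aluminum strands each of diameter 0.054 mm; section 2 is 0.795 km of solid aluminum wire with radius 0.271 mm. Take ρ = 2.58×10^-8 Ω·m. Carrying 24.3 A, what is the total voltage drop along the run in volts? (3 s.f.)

3500 V

Section 1: A_strand = π(2.7000e-05)² = 2.290e-09 m²; R₁ = ρL/(N·A_s) = (2.58×10^-8)(92.7)/(19×2.290e-09) = 54.96 Ω
Section 2: A = πr² = π(2.7100e-04 m)² = 2.307e-07 m²
R₂ = (2.58×10^-8)(795)/(2.307e-07) = 88.9 Ω
R = R₁ + R₂ = 143.9 Ω
V = IR = 24.3 × 143.9 = 3500 V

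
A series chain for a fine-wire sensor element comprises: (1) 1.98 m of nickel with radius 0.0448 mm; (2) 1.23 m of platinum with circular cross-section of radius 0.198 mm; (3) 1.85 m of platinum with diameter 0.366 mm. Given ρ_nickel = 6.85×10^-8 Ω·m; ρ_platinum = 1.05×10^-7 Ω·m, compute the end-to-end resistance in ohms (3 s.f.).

Seg 1: A = πr² = π(4.4800e-05 m)² = 6.305e-09 m²
R_1 = (6.85×10^-8)(1.98)/(6.305e-09) = 21.51 Ω
Seg 2: A = πr² = π(1.9800e-04 m)² = 1.232e-07 m²
R_2 = (1.05×10^-7)(1.23)/(1.232e-07) = 1.049 Ω
Seg 3: A = π(d/2)² = π(1.8300e-04 m)² = 1.052e-07 m²
R_3 = (1.05×10^-7)(1.85)/(1.052e-07) = 1.846 Ω
R_total = R_1 + R_2 + R_3 = 24.4 Ω

24.4 Ω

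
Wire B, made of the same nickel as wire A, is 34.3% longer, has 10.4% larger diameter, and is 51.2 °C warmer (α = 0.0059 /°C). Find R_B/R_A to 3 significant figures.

R ∝ ρL/d² with ρ ∝ (1+αΔT), so R_B/R_A = (1 + 34.3/100) × (1 + 10.4/100)⁻² × (1 + 0.0059×51.2)
= 1.343 × 0.8205 × 1.302 = 1.43

1.43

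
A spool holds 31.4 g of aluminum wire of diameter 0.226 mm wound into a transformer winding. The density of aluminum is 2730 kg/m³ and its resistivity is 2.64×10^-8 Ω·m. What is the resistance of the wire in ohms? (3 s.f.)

189 Ω

A = π(d/2)² = π(1.1300e-04 m)² = 4.0115e-08 m²
L = m/(density·A) = 0.0314/(2730×4.0115e-08) = 286.7 m
R = ρL/A = (2.64×10^-8)(286.7)/(4.0115e-08) = 189 Ω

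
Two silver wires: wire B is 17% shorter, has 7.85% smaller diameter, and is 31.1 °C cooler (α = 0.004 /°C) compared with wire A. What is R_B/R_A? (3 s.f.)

0.856

R ∝ ρL/d² with ρ ∝ (1+αΔT), so R_B/R_A = (1 − 17/100) × (1 − 7.85/100)⁻² × (1 − 0.004×31.1)
= 0.83 × 1.178 × 0.8756 = 0.856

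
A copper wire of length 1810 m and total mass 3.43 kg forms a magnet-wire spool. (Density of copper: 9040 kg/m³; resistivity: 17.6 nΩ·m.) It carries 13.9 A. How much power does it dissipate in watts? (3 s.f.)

29400 W

ρ = 17.6 nΩ·m = 1.76×10^-8 Ω·m
A = m/(density·L) = 3.43/(9040×1810) = 2.0963e-07 m²
R = ρL/A = (1.76×10^-8)(1810)/(2.0963e-07) = 152 Ω
P = I²R = (13.9)² × 152 = 29400 W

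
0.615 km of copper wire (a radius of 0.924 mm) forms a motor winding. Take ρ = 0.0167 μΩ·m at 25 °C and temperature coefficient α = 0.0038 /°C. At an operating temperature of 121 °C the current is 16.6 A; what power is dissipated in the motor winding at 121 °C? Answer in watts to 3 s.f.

1440 W

ρ = 0.0167 μΩ·m = 1.67×10^-8 Ω·m
A = πr² = π(9.2400e-04 m)² = 2.682e-06 m²
R₍25₎ = ρL/A = (1.67×10^-8)(615)/(2.682e-06) = 3.829 Ω
R₍121₎ = R₍25₎(1 + αΔT) = 3.829 × (1 + 0.0038×96) = 5.226 Ω
P = I²R = (16.6)² × 5.226 = 1440 W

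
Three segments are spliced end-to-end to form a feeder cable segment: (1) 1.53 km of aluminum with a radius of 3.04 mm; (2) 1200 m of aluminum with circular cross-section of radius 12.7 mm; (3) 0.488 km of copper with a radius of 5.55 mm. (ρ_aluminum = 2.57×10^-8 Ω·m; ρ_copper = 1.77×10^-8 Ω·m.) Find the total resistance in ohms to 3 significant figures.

Seg 1: A = πr² = π(3.0400e-03 m)² = 2.903e-05 m²
R_1 = (2.57×10^-8)(1530)/(2.903e-05) = 1.354 Ω
Seg 2: A = πr² = π(1.2700e-02 m)² = 5.067e-04 m²
R_2 = (2.57×10^-8)(1200)/(5.067e-04) = 0.06086 Ω
Seg 3: A = πr² = π(5.5500e-03 m)² = 9.677e-05 m²
R_3 = (1.77×10^-8)(488)/(9.677e-05) = 0.08926 Ω
R_total = R_1 + R_2 + R_3 = 1.50 Ω

1.50 Ω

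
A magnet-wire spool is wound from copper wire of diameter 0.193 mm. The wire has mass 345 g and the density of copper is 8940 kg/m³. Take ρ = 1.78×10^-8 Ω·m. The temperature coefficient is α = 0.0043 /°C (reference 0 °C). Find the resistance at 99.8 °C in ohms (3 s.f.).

A = π(d/2)² = π(9.6500e-05 m)² = 2.9255e-08 m²
L = m/(density·A) = 0.345/(8940×2.9255e-08) = 1319 m
R = ρL/A = (1.78×10^-8)(1319)/(2.9255e-08) = 802.6 Ω
R(99.8 °C) = 802.6 × (1 + 0.0043×99.8) = 1150 Ω

1150 Ω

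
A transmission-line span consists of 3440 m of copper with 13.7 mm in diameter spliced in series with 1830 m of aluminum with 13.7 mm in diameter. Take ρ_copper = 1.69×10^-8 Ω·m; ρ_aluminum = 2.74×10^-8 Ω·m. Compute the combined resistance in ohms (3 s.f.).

Segment 1: A = π(d/2)² = π(6.8500e-03 m)² = 1.474e-04 m²
R₁ = ρL/A = (1.69×10^-8)(3440)/(1.474e-04) = 0.3944 Ω
R₂ = (2.74×10^-8)(1830)/(1.474e-04) = 0.3402 Ω
R = R₁ + R₂ = 0.735 Ω

0.735 Ω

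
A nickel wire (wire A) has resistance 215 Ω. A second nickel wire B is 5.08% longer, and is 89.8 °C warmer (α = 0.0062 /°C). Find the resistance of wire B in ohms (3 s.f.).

R ∝ ρL/d² with ρ ∝ (1+αΔT), so R_B/R_A = (1 + 5.08/100) × (1 + 0.0062×89.8)
= 1.051 × 1.557 = 1.636
R_B = 1.636 × 215 = 352 Ω

352 Ω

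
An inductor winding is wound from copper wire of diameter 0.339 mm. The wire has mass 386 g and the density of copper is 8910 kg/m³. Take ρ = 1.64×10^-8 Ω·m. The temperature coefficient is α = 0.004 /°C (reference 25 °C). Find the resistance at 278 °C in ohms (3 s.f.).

175 Ω

A = π(d/2)² = π(1.6950e-04 m)² = 9.0259e-08 m²
L = m/(density·A) = 0.386/(8910×9.0259e-08) = 480 m
R = ρL/A = (1.64×10^-8)(480)/(9.0259e-08) = 87.21 Ω
R(278 °C) = 87.21 × (1 + 0.004×253) = 175 Ω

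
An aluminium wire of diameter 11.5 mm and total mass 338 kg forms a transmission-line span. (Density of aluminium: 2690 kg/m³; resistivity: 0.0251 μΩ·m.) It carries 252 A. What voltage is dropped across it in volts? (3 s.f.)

73.7 V

ρ = 0.0251 μΩ·m = 2.51×10^-8 Ω·m
A = π(d/2)² = π(5.7500e-03 m)² = 1.0387e-04 m²
L = m/(density·A) = 338/(2690×1.0387e-04) = 1210 m
R = ρL/A = (2.51×10^-8)(1210)/(1.0387e-04) = 0.2923 Ω
V = IR = 252 × 0.2923 = 73.7 V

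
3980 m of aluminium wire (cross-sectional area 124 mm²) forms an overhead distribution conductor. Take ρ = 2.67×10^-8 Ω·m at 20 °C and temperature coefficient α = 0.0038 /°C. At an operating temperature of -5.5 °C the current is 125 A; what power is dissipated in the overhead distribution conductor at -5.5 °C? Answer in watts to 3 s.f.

A = 124 mm² = 1.240e-04 m²
R₍20₎ = ρL/A = (2.67×10^-8)(3980)/(1.240e-04) = 0.857 Ω
R₍-5.5₎ = R₍20₎(1 + αΔT) = 0.857 × (1 + 0.0038×-25.5) = 0.7739 Ω
P = I²R = (125)² × 0.7739 = 12100 W

12100 W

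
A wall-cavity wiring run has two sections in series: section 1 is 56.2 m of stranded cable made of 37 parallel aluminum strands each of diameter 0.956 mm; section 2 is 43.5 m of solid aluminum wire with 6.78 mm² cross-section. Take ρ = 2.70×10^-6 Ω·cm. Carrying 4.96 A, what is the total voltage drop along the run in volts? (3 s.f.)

1.14 V

ρ = 2.70×10^-6 Ω·cm = 2.70×10^-8 Ω·m
Section 1: A_strand = π(4.7800e-04)² = 7.178e-07 m²; R₁ = ρL/(N·A_s) = (2.70×10^-8)(56.2)/(37×7.178e-07) = 0.05713 Ω
Section 2: A = 6.78 mm² = 6.780e-06 m²
R₂ = (2.70×10^-8)(43.5)/(6.780e-06) = 0.1732 Ω
R = R₁ + R₂ = 0.2304 Ω
V = IR = 4.96 × 0.2304 = 1.14 V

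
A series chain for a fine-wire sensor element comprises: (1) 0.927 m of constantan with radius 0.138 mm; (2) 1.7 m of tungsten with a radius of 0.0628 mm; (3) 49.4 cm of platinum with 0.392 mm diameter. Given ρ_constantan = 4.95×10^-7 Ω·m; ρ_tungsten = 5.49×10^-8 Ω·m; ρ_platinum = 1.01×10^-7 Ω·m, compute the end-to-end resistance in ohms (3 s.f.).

Seg 1: A = πr² = π(1.3800e-04 m)² = 5.983e-08 m²
R_1 = (4.95×10^-7)(0.927)/(5.983e-08) = 7.67 Ω
Seg 2: A = πr² = π(6.2800e-05 m)² = 1.239e-08 m²
R_2 = (5.49×10^-8)(1.7)/(1.239e-08) = 7.533 Ω
Seg 3: A = π(d/2)² = π(1.9600e-04 m)² = 1.207e-07 m²
R_3 = (1.01×10^-7)(0.494)/(1.207e-07) = 0.4134 Ω
R_total = R_1 + R_2 + R_3 = 15.6 Ω

15.6 Ω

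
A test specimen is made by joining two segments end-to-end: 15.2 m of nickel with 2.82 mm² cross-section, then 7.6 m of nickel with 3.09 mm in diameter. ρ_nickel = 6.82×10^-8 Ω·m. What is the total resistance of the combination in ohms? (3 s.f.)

Segment 1: A = 2.82 mm² = 2.820e-06 m²
R₁ = ρL/A = (6.82×10^-8)(15.2)/(2.820e-06) = 0.3676 Ω
Segment 2: A = π(d/2)² = π(1.5450e-03 m)² = 7.499e-06 m²
R₂ = (6.82×10^-8)(7.6)/(7.499e-06) = 0.06912 Ω
R = R₁ + R₂ = 0.437 Ω

0.437 Ω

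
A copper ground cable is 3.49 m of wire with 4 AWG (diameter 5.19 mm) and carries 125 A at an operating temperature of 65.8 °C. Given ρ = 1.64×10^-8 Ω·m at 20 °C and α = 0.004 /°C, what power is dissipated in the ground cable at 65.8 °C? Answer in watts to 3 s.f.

50.0 W

A = π(5.19/2 mm)² = π(2.5950e-03 m)² = 2.116e-05 m²
R₍20₎ = ρL/A = (1.64×10^-8)(3.49)/(2.116e-05) = 0.002705 Ω
R₍65.8₎ = R₍20₎(1 + αΔT) = 0.002705 × (1 + 0.004×45.8) = 0.003201 Ω
P = I²R = (125)² × 0.003201 = 50.0 W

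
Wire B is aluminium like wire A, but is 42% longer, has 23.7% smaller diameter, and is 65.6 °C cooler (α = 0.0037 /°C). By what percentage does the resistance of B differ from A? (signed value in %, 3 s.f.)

84.7%

R ∝ ρL/d² with ρ ∝ (1+αΔT), so R_B/R_A = (1 + 42/100) × (1 − 23.7/100)⁻² × (1 − 0.0037×65.6)
= 1.42 × 1.718 × 0.7573 = 1.847
(R_B − R_A)/R_A = 1.847 − 1 = 84.7%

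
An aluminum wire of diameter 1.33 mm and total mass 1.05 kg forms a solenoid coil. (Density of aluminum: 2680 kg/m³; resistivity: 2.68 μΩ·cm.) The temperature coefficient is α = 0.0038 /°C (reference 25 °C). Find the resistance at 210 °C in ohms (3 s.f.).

ρ = 2.68 μΩ·cm = 2.68×10^-8 Ω·m
A = π(d/2)² = π(6.6500e-04 m)² = 1.3893e-06 m²
L = m/(density·A) = 1.05/(2680×1.3893e-06) = 282 m
R = ρL/A = (2.68×10^-8)(282)/(1.3893e-06) = 5.44 Ω
R(210 °C) = 5.44 × (1 + 0.0038×185) = 9.26 Ω

9.26 Ω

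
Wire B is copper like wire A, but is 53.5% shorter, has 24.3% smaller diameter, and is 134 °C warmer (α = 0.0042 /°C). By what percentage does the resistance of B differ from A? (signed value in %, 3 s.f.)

26.8%

R ∝ ρL/d² with ρ ∝ (1+αΔT), so R_B/R_A = (1 − 53.5/100) × (1 − 24.3/100)⁻² × (1 + 0.0042×134)
= 0.465 × 1.745 × 1.563 = 1.268
(R_B − R_A)/R_A = 1.268 − 1 = 26.8%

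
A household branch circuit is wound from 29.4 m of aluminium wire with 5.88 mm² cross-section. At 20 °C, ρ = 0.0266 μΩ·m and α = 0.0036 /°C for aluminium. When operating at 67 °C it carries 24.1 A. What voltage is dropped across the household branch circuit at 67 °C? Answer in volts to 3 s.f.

3.75 V

ρ = 0.0266 μΩ·m = 2.66×10^-8 Ω·m
A = 5.88 mm² = 5.880e-06 m²
R₍20₎ = ρL/A = (2.66×10^-8)(29.4)/(5.880e-06) = 0.133 Ω
R₍67₎ = R₍20₎(1 + αΔT) = 0.133 × (1 + 0.0036×47) = 0.1555 Ω
V = IR = 24.1 × 0.1555 = 3.75 V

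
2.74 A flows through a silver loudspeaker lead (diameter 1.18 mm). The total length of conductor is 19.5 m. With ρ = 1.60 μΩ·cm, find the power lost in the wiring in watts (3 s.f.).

2.14 W

ρ = 1.60 μΩ·cm = 1.60×10^-8 Ω·m
A = π(d/2)² = π(5.9000e-04 m)² = 1.094e-06 m²
R = ρL/A = (1.60×10^-8)(19.5)/(1.094e-06) = 0.2853 Ω
P = I²R = (2.74)² × 0.2853 = 2.14 W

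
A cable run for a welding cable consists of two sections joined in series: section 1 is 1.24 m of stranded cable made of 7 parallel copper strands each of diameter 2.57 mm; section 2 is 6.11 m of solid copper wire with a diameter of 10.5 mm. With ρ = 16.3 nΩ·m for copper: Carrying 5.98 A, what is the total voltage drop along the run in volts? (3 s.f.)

0.0102 V

ρ = 16.3 nΩ·m = 1.63×10^-8 Ω·m
Section 1: A_strand = π(1.2850e-03)² = 5.187e-06 m²; R₁ = ρL/(N·A_s) = (1.63×10^-8)(1.24)/(7×5.187e-06) = 5.566×10^-4 Ω
Section 2: A = π(d/2)² = π(5.2500e-03 m)² = 8.659e-05 m²
R₂ = (1.63×10^-8)(6.11)/(8.659e-05) = 0.00115 Ω
R = R₁ + R₂ = 0.001707 Ω
V = IR = 5.98 × 0.001707 = 0.0102 V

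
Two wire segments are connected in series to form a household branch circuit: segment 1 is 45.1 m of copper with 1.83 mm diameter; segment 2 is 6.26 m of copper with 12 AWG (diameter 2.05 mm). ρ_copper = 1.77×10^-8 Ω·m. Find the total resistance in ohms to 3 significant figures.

Segment 1: A = π(d/2)² = π(9.1500e-04 m)² = 2.630e-06 m²
R₁ = ρL/A = (1.77×10^-8)(45.1)/(2.630e-06) = 0.3035 Ω
Segment 2: A = π(2.05/2 mm)² = π(1.0250e-03 m)² = 3.301e-06 m²
R₂ = (1.77×10^-8)(6.26)/(3.301e-06) = 0.03357 Ω
R = R₁ + R₂ = 0.337 Ω

0.337 Ω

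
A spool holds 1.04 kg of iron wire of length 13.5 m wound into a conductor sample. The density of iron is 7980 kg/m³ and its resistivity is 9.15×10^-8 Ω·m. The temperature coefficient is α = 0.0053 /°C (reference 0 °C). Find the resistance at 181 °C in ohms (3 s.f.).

0.251 Ω

A = m/(density·L) = 1.04/(7980×13.5) = 9.6538e-06 m²
R = ρL/A = (9.15×10^-8)(13.5)/(9.6538e-06) = 0.128 Ω
R(181 °C) = 0.128 × (1 + 0.0053×181) = 0.251 Ω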